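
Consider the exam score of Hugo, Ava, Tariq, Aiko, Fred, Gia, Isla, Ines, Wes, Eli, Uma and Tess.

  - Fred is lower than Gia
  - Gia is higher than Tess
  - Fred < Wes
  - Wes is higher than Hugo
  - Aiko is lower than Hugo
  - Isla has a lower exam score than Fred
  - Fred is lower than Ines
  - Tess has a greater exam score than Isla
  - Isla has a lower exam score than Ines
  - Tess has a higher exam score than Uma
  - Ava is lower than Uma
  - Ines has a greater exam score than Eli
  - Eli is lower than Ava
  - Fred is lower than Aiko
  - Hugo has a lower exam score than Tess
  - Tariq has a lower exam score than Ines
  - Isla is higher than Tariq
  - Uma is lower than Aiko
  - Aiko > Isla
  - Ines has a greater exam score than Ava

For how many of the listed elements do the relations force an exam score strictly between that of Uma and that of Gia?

The relations place Uma below Gia. An element lies strictly between them when it is forced above Uma and also forced below Gia.
Above Uma: {Aiko, Hugo, Wes, Tess}. Below Gia: {Eli, Ava, Tariq, Isla, Fred, Aiko, Hugo, Tess}.
Intersection: {Aiko, Hugo, Tess} — 3.

3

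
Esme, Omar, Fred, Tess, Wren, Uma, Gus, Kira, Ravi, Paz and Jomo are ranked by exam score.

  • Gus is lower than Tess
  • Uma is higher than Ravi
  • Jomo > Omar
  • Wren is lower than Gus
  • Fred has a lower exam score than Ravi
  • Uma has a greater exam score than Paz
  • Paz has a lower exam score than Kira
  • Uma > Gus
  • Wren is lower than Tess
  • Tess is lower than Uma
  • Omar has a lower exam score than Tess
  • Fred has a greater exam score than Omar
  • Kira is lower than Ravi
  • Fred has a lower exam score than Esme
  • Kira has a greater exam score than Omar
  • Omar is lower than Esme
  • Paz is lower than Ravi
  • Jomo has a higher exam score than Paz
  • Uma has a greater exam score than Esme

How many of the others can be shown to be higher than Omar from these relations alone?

7

From Omar the given relations immediately reach Fred, Jomo, Kira, Tess, Esme.
From those, Ravi, Uma — 7 in total.
No other element is forced above Omar by the given relations, so the count is 7.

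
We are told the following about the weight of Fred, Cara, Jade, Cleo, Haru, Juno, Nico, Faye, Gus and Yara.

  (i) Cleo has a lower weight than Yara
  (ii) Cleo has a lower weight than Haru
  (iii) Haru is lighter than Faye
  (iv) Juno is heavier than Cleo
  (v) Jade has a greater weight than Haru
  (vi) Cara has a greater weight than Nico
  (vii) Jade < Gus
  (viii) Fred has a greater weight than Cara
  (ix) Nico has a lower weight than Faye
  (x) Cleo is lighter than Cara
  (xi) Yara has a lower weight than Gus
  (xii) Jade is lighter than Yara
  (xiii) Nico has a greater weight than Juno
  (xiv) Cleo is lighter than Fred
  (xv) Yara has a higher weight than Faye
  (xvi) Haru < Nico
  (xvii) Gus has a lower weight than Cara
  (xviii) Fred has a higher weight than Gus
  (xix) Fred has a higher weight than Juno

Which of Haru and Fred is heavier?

Fred

Link the given pairs in sequence: Haru < Nico; Nico < Faye; Faye < Yara; Yara < Gus; Gus < Cara; Cara < Fred.
Chaining these gives Haru < Nico < Faye < Yara < Gus < Cara < Fred.
So Haru < Fred; Fred is the heavier of the two.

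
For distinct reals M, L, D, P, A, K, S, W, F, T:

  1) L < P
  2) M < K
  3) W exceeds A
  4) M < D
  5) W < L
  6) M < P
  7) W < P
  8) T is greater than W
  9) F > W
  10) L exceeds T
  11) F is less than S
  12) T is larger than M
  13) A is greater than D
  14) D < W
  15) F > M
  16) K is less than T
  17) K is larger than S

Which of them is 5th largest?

S

Chaining the given pairs: M < D < A < W < F < S < K < T < L < P.
Counting 5 from the largest end gives S.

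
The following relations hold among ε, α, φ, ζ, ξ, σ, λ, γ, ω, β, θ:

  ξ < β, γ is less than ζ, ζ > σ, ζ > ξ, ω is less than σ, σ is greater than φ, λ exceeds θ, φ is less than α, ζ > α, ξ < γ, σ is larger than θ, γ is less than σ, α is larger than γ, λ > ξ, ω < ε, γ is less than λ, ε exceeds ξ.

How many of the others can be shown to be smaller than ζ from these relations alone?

7

The elements the relations force below ζ are ξ, θ, ω, γ, φ, α, σ — no chain reaches any other.
That is 7.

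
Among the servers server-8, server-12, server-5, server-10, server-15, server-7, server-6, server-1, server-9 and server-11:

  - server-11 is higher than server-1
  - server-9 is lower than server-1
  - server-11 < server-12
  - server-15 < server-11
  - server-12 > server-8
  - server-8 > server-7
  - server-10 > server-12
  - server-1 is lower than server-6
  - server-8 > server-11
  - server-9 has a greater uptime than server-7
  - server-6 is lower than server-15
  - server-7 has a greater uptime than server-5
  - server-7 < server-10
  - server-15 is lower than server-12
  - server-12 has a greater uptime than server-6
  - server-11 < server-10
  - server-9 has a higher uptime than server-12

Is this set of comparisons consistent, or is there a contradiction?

We have server-12 < server-9 stated directly, yet also server-9 < server-1 < server-6 < server-15 < server-11 < server-8 < server-12 by chaining the others — so server-9 < server-12. Contradiction.

inconsistent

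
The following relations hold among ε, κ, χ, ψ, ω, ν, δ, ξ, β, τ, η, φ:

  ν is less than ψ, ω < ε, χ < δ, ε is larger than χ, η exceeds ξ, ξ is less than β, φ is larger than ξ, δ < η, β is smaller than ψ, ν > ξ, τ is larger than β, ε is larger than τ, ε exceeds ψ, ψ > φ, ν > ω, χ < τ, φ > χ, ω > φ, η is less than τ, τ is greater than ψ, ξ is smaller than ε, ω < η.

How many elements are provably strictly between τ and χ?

6

The relations place χ below τ. An element lies strictly between them when it is forced above χ and also forced below τ.
Above χ: {φ, ω, δ, ν, η, ψ, ε}. Below τ: {ξ, φ, ω, δ, ν, η, β, ψ}.
Intersection: {φ, ω, δ, ν, η, ψ} — 6.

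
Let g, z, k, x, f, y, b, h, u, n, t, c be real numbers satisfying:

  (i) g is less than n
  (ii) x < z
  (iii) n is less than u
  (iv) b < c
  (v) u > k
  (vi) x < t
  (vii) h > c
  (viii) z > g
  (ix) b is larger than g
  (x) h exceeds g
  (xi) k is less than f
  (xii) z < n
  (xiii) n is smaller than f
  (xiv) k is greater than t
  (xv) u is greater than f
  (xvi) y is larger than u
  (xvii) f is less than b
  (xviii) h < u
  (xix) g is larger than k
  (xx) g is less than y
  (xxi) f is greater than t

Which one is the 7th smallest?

f

Piecing the relations together gives one ordering: x < t < k < g < z < n < f < b < c < h < u < y.
Counting 7 from the smallest end gives f.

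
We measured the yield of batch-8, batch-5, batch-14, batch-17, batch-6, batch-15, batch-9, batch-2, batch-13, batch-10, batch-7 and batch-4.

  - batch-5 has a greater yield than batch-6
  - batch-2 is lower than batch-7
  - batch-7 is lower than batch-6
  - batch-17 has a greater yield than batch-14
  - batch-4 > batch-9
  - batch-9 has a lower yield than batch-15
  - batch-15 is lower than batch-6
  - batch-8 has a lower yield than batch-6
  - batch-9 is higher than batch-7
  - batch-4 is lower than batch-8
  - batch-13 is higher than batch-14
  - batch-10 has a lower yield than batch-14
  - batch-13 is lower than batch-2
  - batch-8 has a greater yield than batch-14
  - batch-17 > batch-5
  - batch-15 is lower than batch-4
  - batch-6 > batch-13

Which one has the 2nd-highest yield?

Chaining the given pairs: batch-10 < batch-14 < batch-13 < batch-2 < batch-7 < batch-9 < batch-15 < batch-4 < batch-8 < batch-6 < batch-5 < batch-17.
The 2nd largest is batch-5.

batch-5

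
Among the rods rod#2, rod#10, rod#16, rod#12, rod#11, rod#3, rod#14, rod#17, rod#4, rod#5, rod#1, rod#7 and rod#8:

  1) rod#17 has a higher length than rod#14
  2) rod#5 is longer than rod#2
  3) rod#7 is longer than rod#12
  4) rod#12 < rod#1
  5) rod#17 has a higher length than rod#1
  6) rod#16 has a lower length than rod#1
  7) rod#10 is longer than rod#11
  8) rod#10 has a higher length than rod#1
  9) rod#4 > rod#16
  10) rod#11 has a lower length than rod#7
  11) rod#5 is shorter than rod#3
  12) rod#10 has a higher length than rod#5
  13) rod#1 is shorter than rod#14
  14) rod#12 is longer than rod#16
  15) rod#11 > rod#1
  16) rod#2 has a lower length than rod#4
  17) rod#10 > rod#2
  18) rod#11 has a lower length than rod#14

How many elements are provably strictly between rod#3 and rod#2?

The relations place rod#2 below rod#3. An element lies strictly between them when it is forced above rod#2 and also forced below rod#3.
Above rod#2: {rod#5, rod#4, rod#10}. Below rod#3: {rod#5}.
Intersection: {rod#5} — 1.

1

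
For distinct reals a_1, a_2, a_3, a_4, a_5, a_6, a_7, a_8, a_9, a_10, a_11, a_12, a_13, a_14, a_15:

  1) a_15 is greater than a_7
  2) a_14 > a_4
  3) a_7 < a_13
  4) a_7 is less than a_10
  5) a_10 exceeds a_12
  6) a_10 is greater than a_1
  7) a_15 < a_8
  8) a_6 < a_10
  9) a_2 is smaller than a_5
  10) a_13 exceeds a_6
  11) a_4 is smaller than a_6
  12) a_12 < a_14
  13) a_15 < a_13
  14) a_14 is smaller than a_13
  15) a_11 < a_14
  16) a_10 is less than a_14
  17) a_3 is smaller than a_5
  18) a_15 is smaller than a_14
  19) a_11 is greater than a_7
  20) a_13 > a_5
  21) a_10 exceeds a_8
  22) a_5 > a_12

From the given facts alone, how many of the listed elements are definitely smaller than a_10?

Directly below a_10: a_7, a_12, a_1, a_8, a_6.
One step further: a_15, a_4 (7 so far).
No other element is forced below a_10 by the given relations, so the count is 7.

7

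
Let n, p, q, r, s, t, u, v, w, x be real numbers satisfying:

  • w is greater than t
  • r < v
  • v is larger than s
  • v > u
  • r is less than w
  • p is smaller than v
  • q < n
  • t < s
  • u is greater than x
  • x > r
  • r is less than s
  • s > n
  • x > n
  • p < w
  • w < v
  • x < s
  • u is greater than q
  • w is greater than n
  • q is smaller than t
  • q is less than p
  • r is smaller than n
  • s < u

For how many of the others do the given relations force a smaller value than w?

Directly below w: r, n, p, t.
One step further: q (5 so far).
Nothing else is reachable below w; 5 in all.

5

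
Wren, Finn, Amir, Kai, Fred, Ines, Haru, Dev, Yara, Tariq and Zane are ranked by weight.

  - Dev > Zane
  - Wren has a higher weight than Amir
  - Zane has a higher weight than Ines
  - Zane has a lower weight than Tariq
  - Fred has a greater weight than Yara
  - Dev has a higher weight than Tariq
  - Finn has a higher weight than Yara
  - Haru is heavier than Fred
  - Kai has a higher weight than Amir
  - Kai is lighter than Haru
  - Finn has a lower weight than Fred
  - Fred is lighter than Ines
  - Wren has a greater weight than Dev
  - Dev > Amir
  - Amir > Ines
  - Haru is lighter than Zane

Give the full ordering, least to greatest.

Each adjacent pair is fixed by a given relation: Yara < Finn; Finn < Fred; Fred < Ines; Ines < Amir; Amir < Kai; Kai < Haru; Haru < Zane; Zane < Tariq; Tariq < Dev; Dev < Wren. Chaining them end to end gives the full order.

Yara < Finn < Fred < Ines < Amir < Kai < Haru < Zane < Tariq < Dev < Wren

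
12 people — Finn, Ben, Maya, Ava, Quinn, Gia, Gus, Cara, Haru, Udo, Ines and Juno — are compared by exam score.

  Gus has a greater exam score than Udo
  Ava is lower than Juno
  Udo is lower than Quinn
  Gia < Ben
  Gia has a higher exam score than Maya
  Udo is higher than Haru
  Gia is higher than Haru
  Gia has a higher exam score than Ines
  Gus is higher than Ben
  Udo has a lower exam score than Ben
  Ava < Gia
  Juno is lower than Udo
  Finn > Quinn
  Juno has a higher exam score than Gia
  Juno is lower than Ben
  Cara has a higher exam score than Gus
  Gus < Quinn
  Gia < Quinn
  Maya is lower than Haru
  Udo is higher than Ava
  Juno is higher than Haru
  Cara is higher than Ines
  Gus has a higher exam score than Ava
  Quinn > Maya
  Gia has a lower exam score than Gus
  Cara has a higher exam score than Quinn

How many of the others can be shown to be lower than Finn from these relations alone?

10

From Finn the given relations immediately reach Quinn.
From those, Maya, Gia, Udo, Gus — 5 in total.
From those, Ines, Ava, Haru, Juno, Ben — 10 in total.
No other element is forced below Finn by the given relations, so the count is 10.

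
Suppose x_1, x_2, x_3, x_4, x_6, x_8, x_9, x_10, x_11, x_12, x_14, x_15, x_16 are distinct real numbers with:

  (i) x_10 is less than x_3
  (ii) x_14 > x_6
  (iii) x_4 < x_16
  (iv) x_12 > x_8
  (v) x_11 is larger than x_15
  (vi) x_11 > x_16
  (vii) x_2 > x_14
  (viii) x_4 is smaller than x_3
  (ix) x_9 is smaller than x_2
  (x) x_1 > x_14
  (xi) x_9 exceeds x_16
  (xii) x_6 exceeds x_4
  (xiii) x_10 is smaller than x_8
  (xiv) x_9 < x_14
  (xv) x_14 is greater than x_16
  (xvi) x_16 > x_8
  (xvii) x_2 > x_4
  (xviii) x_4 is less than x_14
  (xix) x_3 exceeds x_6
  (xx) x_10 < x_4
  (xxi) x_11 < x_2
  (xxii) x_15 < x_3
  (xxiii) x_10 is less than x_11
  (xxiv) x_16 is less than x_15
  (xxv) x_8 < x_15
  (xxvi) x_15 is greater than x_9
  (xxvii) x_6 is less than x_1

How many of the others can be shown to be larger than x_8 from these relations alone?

9

The elements the relations force above x_8 are x_12, x_16, x_9, x_15, x_11, x_3, x_14, x_1, x_2 — no chain reaches any other.
That is 9.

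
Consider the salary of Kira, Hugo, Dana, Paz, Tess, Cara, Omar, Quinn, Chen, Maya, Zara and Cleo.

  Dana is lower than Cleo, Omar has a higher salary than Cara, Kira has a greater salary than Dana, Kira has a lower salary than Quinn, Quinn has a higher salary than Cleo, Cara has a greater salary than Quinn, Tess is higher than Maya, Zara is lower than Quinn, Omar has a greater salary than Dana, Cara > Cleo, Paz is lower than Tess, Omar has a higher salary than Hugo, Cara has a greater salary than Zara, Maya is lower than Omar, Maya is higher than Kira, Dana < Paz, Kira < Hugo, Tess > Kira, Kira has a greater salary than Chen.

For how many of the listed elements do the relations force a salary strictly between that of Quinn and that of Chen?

1

The relations place Chen below Quinn. An element lies strictly between them when it is forced above Chen and also forced below Quinn.
Above Chen: {Kira, Hugo, Maya, Tess, Cara, Omar}. Below Quinn: {Dana, Zara, Kira, Cleo}.
Intersection: {Kira} — 1.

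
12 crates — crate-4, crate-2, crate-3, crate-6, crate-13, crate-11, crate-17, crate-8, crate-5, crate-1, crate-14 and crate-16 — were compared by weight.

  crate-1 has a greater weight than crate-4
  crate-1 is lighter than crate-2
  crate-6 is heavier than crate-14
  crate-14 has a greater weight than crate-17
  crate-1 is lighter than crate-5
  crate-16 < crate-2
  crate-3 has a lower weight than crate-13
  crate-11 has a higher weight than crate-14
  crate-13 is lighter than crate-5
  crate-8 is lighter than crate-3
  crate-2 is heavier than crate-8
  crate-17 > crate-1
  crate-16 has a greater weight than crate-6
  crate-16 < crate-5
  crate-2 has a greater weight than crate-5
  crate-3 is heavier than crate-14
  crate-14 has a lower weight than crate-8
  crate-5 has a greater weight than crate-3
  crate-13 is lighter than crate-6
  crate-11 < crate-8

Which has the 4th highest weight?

crate-6

Chaining the given pairs: crate-4 < crate-1 < crate-17 < crate-14 < crate-11 < crate-8 < crate-3 < crate-13 < crate-6 < crate-16 < crate-5 < crate-2.
The 4th largest is crate-6.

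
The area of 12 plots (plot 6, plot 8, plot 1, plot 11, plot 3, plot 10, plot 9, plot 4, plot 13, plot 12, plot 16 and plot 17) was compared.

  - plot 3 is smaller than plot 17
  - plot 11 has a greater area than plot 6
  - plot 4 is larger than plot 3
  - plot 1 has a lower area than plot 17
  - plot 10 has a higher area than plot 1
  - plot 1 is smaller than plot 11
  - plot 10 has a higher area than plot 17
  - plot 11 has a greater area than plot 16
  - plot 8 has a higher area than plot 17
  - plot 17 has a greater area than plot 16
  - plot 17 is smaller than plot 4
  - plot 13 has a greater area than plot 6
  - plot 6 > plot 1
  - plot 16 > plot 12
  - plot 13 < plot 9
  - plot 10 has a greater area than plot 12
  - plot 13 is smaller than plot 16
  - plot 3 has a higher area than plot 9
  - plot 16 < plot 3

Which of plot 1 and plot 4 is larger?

plot 4

Chaining the given relations: plot 1 < plot 6 < plot 13 < plot 9 < plot 3 < plot 17 < plot 4.
So plot 1 < plot 4; plot 4 is the larger of the two.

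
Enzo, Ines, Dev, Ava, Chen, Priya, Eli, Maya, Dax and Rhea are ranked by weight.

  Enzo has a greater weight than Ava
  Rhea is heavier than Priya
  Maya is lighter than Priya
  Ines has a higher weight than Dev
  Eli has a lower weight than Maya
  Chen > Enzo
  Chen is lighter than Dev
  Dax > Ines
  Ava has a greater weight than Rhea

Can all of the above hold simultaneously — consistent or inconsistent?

The single ordering Eli < Maya < Priya < Rhea < Ava < Enzo < Chen < Dev < Ines < Dax satisfies every listed relation, so no contradiction arises.

consistent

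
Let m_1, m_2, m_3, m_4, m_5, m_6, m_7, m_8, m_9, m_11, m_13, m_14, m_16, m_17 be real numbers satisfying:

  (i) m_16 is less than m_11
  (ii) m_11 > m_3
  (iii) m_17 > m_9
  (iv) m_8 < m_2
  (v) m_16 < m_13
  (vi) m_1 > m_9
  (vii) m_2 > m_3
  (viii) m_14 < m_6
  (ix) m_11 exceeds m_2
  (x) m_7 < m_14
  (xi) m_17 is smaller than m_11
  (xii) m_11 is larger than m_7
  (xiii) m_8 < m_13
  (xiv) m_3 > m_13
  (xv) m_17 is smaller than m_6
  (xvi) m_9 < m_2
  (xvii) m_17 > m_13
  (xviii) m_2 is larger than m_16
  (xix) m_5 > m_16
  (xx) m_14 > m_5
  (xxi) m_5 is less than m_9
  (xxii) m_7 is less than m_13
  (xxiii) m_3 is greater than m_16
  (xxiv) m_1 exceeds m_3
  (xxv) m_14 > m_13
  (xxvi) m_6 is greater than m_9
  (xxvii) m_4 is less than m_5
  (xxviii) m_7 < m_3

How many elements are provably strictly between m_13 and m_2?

1

The relations place m_13 below m_2. An element lies strictly between them when it is forced above m_13 and also forced below m_2.
Above m_13: {m_3, m_14, m_17, m_6, m_1, m_11}. Below m_2: {m_7, m_16, m_4, m_8, m_5, m_3, m_9}.
Intersection: {m_3} — 1.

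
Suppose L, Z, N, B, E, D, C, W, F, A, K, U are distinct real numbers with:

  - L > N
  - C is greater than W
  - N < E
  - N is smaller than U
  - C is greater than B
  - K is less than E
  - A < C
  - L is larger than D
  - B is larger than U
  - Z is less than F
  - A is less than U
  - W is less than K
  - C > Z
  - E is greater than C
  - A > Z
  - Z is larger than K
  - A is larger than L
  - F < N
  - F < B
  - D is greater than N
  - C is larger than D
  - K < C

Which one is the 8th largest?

The consecutive relations fix a unique order: W < K < Z < F < N < D < L < A < U < B < C < E.
Counting 8 from the largest end gives N.

N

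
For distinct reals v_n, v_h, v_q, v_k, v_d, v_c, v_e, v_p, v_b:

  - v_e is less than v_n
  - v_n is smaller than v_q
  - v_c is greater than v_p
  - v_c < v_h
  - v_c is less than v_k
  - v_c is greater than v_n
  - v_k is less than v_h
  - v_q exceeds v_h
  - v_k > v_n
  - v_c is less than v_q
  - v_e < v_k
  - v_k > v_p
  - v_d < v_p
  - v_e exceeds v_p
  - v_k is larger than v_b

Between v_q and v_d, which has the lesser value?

v_d

v_d < v_p and v_p < v_e give v_d < v_e.
Then v_e < v_n extends the chain to v_n.
With v_n < v_c: v_d < v_p < v_e < v_n < v_c.
Then v_c < v_k extends the chain to v_k.
With v_k < v_h: v_d < v_p < v_e < v_n < v_c < v_k < v_h.
Then v_h < v_q extends the chain to v_q.
So v_d < v_q; v_d is the smaller of the two.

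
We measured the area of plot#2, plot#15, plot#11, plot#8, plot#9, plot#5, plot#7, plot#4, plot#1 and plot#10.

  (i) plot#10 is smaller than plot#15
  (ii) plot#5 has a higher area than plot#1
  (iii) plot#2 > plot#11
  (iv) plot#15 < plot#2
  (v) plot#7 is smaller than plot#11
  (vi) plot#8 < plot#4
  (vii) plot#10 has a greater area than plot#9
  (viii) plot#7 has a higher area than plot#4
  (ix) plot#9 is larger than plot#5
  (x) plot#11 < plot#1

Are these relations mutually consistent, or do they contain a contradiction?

consistent

The single ordering plot#8 < plot#4 < plot#7 < plot#11 < plot#1 < plot#5 < plot#9 < plot#10 < plot#15 < plot#2 satisfies every listed relation, so no contradiction arises.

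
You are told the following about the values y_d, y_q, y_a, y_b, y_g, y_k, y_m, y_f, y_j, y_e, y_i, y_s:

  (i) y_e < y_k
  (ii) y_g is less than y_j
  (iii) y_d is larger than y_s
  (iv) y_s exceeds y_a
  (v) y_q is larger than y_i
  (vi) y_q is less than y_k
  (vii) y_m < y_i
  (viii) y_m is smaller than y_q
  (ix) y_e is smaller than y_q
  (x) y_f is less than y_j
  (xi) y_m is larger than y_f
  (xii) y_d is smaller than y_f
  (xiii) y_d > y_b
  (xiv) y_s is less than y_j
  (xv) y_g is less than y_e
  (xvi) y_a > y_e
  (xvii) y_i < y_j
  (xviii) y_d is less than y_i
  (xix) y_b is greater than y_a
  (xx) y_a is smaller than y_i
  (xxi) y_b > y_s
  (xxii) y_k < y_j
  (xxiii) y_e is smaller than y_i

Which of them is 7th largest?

y_d

The consecutive relations fix a unique order: y_g < y_e < y_a < y_s < y_b < y_d < y_f < y_m < y_i < y_q < y_k < y_j.
Counting 7 from the largest end gives y_d.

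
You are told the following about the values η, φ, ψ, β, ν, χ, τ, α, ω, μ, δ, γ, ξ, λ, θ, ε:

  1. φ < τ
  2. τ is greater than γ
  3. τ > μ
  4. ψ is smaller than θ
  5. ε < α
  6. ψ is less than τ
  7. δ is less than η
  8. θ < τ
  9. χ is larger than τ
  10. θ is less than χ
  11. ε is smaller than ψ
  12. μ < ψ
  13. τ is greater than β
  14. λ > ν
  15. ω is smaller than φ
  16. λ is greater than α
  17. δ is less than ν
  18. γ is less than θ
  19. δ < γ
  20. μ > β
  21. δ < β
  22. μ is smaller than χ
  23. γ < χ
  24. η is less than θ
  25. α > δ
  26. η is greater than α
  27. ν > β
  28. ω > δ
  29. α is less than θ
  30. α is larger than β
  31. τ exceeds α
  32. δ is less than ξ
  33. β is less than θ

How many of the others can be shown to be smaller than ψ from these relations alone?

Directly below ψ: ε, μ.
One step further: β (3 so far).
One step further: δ (4 so far).
Nothing else is reachable below ψ; 4 in all.

4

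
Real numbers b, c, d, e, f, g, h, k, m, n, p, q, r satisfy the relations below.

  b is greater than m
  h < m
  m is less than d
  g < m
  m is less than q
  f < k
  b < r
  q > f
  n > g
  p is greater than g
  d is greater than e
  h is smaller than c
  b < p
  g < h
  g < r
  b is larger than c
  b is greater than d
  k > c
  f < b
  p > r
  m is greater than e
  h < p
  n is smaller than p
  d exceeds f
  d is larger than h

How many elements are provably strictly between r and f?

2

The relations place f below r. An element lies strictly between them when it is forced above f and also forced below r.
Above f: {d, b, q, k, p}. Below r: {g, e, h, c, m, d, b}.
Intersection: {d, b} — 2.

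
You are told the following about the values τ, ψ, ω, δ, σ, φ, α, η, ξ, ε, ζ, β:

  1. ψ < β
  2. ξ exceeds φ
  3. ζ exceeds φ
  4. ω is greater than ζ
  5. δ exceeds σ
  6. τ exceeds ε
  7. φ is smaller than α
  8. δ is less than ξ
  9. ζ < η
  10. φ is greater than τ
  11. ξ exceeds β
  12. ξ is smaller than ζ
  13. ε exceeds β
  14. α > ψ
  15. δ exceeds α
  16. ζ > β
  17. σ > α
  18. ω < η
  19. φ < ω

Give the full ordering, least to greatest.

Nothing is placed below ψ, so it is least; from there ψ < β; β < ε; ε < τ; τ < φ; φ < α; α < σ; σ < δ; δ < ξ; ξ < ζ; ζ < ω; ω < η, each given directly.

ψ < β < ε < τ < φ < α < σ < δ < ξ < ζ < ω < η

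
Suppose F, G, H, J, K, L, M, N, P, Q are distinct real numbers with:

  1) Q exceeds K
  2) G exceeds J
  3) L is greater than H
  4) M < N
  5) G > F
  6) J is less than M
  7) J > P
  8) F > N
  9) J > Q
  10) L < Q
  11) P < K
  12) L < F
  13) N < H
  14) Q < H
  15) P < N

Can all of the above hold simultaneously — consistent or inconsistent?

inconsistent

Chaining the given relations yields Q < J < M < N < H < L, so Q < L. But one relation states L < Q. These cannot both hold.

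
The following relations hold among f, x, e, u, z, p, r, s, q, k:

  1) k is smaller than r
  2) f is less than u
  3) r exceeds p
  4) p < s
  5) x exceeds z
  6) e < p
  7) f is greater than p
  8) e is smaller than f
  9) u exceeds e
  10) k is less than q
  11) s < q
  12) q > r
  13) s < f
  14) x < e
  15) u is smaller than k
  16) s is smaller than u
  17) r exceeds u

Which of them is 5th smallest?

s

The consecutive relations fix a unique order: z < x < e < p < s < f < u < k < r < q.
The 5th smallest is s.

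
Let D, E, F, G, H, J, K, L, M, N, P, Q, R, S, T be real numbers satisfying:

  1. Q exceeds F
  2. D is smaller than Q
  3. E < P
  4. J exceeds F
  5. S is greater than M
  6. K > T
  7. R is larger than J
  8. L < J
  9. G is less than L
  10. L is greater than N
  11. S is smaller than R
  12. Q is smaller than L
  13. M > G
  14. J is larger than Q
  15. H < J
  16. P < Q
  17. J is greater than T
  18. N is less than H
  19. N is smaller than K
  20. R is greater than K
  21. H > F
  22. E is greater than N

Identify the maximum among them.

G is not greatest since G < M; T is not greatest since T < K; F is not greatest since F < H; M is not greatest since M < S; N is not greatest since N < K; H is not greatest since H < J; D is not greatest since D < Q; E is not greatest since E < P; S is not greatest since S < R; K is not greatest since K < R; P is not greatest since P < Q; Q is not greatest since Q < J; L is not greatest since L < J; J is not greatest since J < R.
Only R has nothing above it, so R is the maximum.

R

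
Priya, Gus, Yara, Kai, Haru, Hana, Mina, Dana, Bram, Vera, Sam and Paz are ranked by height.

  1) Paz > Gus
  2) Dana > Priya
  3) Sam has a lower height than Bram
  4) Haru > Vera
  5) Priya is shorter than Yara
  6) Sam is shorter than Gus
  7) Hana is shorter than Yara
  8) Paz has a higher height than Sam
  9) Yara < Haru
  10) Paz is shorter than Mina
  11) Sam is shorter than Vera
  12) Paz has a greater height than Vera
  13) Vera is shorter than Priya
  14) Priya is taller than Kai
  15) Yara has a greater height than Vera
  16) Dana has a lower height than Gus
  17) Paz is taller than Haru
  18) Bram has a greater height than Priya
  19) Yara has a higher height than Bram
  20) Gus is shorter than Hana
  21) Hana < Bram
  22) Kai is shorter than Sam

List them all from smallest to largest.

Kai < Sam < Vera < Priya < Dana < Gus < Hana < Bram < Yara < Haru < Paz < Mina

Nothing is placed below Kai, so it is least; from there Kai < Sam; Sam < Vera; Vera < Priya; Priya < Dana; Dana < Gus; Gus < Hana; Hana < Bram; Bram < Yara; Yara < Haru; Haru < Paz; Paz < Mina, each given directly.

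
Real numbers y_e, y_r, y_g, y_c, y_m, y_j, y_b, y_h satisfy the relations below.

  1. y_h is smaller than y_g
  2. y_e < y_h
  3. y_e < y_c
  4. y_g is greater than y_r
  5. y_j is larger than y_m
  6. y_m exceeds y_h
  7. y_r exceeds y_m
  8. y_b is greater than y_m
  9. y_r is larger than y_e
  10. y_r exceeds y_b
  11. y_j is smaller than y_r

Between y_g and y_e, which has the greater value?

y_g

Following the relations from y_e: y_e < y_h < y_m < y_j < y_r < y_g.
So y_e < y_g; y_g is the larger of the two.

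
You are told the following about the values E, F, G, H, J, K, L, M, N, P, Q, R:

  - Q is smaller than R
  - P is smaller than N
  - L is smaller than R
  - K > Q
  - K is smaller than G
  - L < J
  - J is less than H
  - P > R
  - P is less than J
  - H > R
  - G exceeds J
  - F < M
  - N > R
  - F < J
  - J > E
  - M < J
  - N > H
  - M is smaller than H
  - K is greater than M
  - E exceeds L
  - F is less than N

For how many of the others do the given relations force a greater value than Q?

7

From Q the given relations immediately reach R, K.
From those, P, H, N, G — 6 in total.
From those, J — 7 in total.
Nothing else is reachable above Q; 7 in all.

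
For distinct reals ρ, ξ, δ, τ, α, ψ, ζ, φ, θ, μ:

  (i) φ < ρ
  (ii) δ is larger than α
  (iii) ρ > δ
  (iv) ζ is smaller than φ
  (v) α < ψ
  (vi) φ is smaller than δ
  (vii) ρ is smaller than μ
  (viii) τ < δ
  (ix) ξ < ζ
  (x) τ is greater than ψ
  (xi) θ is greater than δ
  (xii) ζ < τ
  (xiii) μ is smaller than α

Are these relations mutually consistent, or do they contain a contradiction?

inconsistent

Chaining the given relations yields ρ < μ < α < ψ < τ < δ, so ρ < δ. But one relation states δ < ρ. These cannot both hold.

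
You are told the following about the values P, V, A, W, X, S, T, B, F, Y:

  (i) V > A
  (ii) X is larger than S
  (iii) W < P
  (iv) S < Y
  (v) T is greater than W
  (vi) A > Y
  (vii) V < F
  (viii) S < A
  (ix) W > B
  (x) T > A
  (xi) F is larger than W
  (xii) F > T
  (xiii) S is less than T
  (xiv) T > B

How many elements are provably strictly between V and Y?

1

The relations place Y below V. An element lies strictly between them when it is forced above Y and also forced below V.
Above Y: {A, T, F}. Below V: {S, A}.
Intersection: {A} — 1.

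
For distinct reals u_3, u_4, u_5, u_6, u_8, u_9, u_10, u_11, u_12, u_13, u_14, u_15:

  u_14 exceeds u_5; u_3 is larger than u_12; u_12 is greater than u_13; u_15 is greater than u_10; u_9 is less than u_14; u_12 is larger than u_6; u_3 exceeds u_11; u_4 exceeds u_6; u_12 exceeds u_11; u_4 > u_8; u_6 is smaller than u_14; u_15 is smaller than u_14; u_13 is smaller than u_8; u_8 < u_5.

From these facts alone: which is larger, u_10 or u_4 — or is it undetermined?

undetermined

Following every chain through u_10: above u_10 we get u_15, u_14.
u_4 is not reached, and no chain runs the other way from u_4 to u_10.
So the given relations leave the order of u_10 and u_4 undetermined.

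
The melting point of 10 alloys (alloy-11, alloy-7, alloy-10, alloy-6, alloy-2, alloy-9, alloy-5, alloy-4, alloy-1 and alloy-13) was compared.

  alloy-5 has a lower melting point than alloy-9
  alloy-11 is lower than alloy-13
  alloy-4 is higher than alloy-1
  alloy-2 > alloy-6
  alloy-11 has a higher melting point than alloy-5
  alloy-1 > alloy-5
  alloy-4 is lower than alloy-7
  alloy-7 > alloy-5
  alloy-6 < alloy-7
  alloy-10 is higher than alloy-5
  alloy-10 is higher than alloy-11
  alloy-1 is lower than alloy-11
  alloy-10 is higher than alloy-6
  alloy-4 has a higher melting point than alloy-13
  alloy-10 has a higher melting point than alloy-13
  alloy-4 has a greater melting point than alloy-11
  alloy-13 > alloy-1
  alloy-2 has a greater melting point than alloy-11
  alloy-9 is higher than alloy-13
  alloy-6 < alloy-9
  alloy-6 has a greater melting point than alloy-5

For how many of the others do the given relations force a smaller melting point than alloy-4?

4

The elements the relations force below alloy-4 are alloy-5, alloy-1, alloy-11, alloy-13 — no chain reaches any other.
That is 4.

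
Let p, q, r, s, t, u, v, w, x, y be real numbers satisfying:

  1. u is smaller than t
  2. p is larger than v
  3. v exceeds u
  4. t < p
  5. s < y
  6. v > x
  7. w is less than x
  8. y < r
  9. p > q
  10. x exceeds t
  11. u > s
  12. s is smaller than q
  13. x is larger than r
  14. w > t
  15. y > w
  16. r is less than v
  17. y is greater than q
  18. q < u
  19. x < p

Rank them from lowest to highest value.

The consecutive links are each given: s < q; q < u; u < t; t < w; w < y; y < r; r < x; x < v; v < p.

s < q < u < t < w < y < r < x < v < p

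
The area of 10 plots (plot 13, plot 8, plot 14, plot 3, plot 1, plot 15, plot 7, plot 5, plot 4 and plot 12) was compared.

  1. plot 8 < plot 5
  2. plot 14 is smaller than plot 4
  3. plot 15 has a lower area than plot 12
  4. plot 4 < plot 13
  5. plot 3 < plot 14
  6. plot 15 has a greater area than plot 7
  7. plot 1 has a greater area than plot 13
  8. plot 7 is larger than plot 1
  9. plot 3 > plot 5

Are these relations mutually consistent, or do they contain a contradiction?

consistent

Every relation is compatible with plot 8 < plot 5 < plot 3 < plot 14 < plot 4 < plot 13 < plot 1 < plot 7 < plot 15 < plot 12; the set is consistent.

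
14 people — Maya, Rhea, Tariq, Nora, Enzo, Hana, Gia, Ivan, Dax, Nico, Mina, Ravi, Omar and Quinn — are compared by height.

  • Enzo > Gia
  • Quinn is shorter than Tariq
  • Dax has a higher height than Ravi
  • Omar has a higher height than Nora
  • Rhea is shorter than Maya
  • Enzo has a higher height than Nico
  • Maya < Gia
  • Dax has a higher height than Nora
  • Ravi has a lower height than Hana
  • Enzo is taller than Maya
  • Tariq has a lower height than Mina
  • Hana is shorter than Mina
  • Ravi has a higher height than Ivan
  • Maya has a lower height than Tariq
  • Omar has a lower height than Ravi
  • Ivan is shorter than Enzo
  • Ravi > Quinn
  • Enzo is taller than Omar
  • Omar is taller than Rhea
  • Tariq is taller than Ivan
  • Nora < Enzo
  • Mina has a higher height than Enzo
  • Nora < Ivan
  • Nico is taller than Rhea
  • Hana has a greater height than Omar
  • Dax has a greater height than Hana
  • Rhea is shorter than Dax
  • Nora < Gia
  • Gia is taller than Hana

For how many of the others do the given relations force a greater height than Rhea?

Directly above Rhea: Maya, Omar, Nico, Dax.
One step further: Ravi, Hana, Gia, Enzo, Tariq (9 so far).
One step further: Mina (10 so far).
Nothing else is reachable above Rhea; 10 in all.

10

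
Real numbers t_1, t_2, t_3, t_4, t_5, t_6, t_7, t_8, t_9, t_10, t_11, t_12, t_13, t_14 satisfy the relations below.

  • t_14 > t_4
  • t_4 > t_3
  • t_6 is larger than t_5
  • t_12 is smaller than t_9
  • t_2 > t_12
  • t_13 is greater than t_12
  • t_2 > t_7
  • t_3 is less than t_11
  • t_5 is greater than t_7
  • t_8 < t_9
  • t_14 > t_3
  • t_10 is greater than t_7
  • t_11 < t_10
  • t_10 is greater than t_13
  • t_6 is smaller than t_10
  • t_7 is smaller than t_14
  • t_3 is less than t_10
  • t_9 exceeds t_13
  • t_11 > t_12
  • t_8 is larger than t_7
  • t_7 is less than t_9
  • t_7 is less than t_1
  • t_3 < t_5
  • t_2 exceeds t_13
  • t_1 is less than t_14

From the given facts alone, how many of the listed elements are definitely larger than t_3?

6

The elements the relations force above t_3 are t_5, t_11, t_6, t_4, t_14, t_10 — no chain reaches any other.
That is 6.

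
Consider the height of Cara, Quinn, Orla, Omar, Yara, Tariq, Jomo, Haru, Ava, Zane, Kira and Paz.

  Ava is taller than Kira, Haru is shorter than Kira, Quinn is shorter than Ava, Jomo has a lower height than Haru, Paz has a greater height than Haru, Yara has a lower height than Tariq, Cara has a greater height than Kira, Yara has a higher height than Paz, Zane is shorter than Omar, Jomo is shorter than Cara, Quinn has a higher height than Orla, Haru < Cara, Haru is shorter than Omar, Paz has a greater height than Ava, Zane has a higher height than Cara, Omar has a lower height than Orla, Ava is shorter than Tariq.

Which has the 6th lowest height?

Omar

Piecing the relations together gives one ordering: Jomo < Haru < Kira < Cara < Zane < Omar < Orla < Quinn < Ava < Paz < Yara < Tariq.
The 6th smallest is Omar.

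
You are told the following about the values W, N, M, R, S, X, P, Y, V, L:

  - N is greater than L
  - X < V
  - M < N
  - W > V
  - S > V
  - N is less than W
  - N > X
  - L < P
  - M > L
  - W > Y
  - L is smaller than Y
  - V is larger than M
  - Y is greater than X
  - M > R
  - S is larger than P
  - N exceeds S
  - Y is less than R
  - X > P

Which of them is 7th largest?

Y

The consecutive relations fix a unique order: L < P < X < Y < R < M < V < S < N < W.
The 7th largest is Y.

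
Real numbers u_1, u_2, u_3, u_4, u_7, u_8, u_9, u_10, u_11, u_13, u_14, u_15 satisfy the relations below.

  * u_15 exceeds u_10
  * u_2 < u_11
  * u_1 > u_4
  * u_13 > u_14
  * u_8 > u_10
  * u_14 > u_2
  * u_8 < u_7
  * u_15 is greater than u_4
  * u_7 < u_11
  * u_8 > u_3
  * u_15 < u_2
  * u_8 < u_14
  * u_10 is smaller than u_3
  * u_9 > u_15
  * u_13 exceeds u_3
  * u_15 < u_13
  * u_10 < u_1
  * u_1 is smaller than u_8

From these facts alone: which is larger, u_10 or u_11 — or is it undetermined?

Chaining the given relations: u_10 < u_1 < u_8 < u_7 < u_11.
So u_11 is larger.

u_11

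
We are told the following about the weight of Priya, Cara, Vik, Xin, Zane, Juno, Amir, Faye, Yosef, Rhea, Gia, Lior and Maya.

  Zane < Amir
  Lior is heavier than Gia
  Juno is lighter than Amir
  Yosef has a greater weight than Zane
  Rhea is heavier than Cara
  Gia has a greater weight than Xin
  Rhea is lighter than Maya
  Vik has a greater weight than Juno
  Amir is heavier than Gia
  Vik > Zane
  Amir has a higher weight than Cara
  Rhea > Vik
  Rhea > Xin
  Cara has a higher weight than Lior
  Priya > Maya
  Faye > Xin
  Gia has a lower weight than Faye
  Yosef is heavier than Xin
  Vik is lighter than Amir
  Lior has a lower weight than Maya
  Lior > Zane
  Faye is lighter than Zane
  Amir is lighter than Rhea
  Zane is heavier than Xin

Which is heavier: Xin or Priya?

Priya

Xin < Gia and Gia < Faye give Xin < Faye.
Then Faye < Zane extends the chain to Zane.
With Zane < Lior: Xin < Gia < Faye < Zane < Lior.
With Lior < Cara: Xin < Gia < Faye < Zane < Lior < Cara.
Then Cara < Amir extends the chain to Amir.
With Amir < Rhea: Xin < Gia < Faye < Zane < Lior < Cara < Amir < Rhea.
Then Rhea < Maya extends the chain to Maya.
Then Maya < Priya extends the chain to Priya.
So Xin < Priya; Priya is the heavier of the two.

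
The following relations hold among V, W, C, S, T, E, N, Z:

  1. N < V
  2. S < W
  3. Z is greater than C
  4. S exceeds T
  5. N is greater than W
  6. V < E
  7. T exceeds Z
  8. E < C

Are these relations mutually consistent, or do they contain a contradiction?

Chaining the given relations yields T < S < W < N < V < E < C < Z, so T < Z. But one relation states Z < T. These cannot both hold.

inconsistent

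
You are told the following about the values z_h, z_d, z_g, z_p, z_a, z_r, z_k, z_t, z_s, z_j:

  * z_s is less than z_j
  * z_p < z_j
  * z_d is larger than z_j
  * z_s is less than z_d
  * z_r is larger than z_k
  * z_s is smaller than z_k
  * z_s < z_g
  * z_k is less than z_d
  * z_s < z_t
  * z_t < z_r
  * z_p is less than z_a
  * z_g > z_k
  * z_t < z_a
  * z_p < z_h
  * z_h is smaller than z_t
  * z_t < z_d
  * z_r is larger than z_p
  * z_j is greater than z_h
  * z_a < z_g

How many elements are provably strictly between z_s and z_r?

The relations place z_s below z_r. An element lies strictly between them when it is forced above z_s and also forced below z_r.
Above z_s: {z_k, z_j, z_t, z_d, z_a, z_g}. Below z_r: {z_p, z_h, z_k, z_t}.
Intersection: {z_k, z_t} — 2.

2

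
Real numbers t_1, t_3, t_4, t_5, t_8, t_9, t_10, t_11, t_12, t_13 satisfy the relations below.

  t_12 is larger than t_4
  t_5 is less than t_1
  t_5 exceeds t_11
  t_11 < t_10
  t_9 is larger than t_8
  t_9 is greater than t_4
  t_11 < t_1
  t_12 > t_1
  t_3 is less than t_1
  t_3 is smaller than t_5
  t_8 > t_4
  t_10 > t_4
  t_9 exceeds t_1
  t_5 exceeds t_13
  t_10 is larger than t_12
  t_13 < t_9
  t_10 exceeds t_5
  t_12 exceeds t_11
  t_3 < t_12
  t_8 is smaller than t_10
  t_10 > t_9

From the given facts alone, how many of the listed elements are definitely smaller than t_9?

Directly below t_9: t_4, t_8, t_13, t_1.
One step further: t_3, t_11, t_5 (7 so far).
Nothing else is reachable below t_9; 7 in all.

7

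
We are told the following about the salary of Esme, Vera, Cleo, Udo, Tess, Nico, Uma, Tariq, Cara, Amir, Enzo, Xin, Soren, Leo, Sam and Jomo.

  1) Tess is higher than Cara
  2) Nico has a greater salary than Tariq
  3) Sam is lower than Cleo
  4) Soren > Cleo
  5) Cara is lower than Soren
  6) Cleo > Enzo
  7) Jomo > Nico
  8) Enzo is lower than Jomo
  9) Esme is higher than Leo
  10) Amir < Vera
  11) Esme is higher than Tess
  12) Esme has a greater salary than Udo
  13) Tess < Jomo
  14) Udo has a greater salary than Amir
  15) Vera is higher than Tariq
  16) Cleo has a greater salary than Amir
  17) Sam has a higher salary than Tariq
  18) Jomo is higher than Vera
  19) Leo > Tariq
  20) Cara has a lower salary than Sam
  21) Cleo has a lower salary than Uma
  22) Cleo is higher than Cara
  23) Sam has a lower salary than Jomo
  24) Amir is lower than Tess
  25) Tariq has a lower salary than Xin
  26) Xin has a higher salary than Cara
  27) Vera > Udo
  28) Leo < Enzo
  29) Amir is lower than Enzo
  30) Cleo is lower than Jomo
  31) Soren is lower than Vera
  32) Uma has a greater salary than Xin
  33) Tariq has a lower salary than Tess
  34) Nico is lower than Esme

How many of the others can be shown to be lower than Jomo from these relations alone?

12

Directly below Jomo: Enzo, Tess, Sam, Cleo, Vera, Nico.
One step further: Tariq, Amir, Leo, Udo, Cara, Soren (12 so far).
No other element is forced below Jomo by the given relations, so the count is 12.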